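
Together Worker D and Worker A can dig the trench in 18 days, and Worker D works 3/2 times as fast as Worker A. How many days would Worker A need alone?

Let Worker A's rate be r; then Worker D's rate is (3/2)r, so together (3/2 + 1)r = (5/2)r = 1/18.
Thus r = 1/45 per day.
Worker A alone: 45 days; Worker D alone: 30 days.

45 days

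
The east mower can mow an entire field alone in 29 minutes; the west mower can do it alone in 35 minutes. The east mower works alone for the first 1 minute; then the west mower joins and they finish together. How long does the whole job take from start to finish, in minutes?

In 1 minute the east mower does 1/29 of the job, leaving 28/29.
The east mower and the west mower together work at 64/1015 per minute, so finishing takes 28/29 ÷ 64/1015 = 245/16 minutes.
Total time = 1 + 245/16 = 261/16 minutes.

261/16 minutes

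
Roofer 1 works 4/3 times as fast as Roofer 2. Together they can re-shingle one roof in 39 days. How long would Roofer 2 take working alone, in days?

Let Roofer 2's rate be r; then Roofer 1's rate is (4/3)r, so together (4/3 + 1)r = (7/3)r = 1/39.
Thus r = 1/91 per day.
Roofer 2 alone: 91 days; Roofer 1 alone: 273/4 days.

91 days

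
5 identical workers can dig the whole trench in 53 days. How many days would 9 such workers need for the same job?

265/9 days

Total work is 5·53 = 265 worker-days.
With 9 workers: 265/9 days.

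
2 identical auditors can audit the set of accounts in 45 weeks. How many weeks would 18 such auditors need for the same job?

Total work is 2·45 = 90 auditor-weeks.
With 18 auditors: 90/18 = 5 weeks.

5 weeks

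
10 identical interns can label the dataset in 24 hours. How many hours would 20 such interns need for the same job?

12 hours

Total work is 10·24 = 240 intern-hours.
With 20 interns: 240/20 = 12 hours.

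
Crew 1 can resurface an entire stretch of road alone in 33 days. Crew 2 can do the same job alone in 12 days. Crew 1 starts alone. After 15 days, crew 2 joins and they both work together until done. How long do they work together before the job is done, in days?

In the first 15 days crew 1 alone does 15/33 = 5/11 of the job, leaving 6/11.
Once everyone is working, combined rate: 1/33 + 1/12 = (4 + 11)/132 = 15/132 = 5/44 per day.
Remaining 6/11 at 5/44 per day takes 24/5 days.

24/5 days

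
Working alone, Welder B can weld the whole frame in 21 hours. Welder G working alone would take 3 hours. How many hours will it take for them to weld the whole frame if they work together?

21/8 hours

With two workers the combined time is the product over the sum: 21·3/(21+3) = 63/24 = 21/8 hours.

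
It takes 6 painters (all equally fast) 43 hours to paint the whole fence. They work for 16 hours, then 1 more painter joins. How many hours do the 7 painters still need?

162/7 hours

One painter does 1/258 of the job per hour.
After 16 hours with 6 painters, 16/43 is done (27/43 left).
With 7 painters the rate is 7/258, so the rest takes 27/43 ÷ 7/258 = 162/7 hours.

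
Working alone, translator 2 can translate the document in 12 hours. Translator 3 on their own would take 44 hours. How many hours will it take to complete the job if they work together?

Combined rate: 1/12 + 1/44 = (11 + 3)/132 = 14/132 = 7/66 per hour.
Time = 1 ÷ (7/66) = 66/7 hours.

66/7 hours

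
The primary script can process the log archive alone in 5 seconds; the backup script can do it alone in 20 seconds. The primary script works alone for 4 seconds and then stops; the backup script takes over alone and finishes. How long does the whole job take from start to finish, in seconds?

8 seconds

In 4 seconds the primary script does 4/5 of the job, leaving 1/5.
The backup script works at 1/20 per second, so finishing takes 1/5 ÷ 1/20 = 4 seconds.
Total time = 4 + 4 = 8 seconds.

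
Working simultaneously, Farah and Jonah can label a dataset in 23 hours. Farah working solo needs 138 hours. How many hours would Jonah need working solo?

138/5 hours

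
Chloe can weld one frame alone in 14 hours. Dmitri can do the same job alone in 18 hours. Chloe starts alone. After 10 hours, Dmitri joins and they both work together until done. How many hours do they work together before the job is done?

In the first 10 hours Chloe alone does 10/14 = 5/7 of the job, leaving 2/7.
Once everyone is working, combined rate: 1/14 + 1/18 = (9 + 7)/126 = 16/126 = 8/63 per hour.
Remaining 2/7 at 8/63 per hour takes 9/4 hours.

9/4 hours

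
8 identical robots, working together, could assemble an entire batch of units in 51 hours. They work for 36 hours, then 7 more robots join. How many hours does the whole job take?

44 hours

One robot does 1/408 of the job per hour.
After 36 hours with 8 robots, 12/17 is done (5/17 left).
With 15 robots the rate is 15/408 = 5/136, so the rest takes 5/17 ÷ 5/136 = 8 hours.
Total = 36 + 8 = 44 hours.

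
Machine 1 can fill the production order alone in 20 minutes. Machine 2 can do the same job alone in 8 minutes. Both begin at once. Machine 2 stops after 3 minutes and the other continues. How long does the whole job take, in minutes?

25/2 minutes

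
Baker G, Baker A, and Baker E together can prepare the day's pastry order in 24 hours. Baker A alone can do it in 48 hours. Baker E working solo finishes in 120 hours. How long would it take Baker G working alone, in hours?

Combined rate is 1/24 per hour.
Known contribution: 1/48 + 1/120 = (5 + 2)/240 = 7/240 per hour.
So Baker G's rate is 1/24 − 7/240 = 1/80, meaning 80 hours alone.

80 hours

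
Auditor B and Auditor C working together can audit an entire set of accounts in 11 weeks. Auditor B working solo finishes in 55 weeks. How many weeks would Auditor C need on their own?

55/4 weeks

Combined rate is 1/11 per week.
Known contribution: 1/55 per week.
So Auditor C's rate is 1/11 − 1/55 = 4/55, meaning 55/4 weeks alone.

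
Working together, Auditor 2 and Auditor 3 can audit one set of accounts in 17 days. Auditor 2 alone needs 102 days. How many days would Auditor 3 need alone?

Combined rate is 1/17 per day.
Known contribution: 1/102 per day.
So Auditor 3's rate is 1/17 − 1/102 = 5/102, meaning 102/5 days alone.

102/5 days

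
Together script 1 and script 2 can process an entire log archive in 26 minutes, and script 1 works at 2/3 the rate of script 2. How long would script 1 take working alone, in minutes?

Let script 2's rate be r; then script 1's rate is (2/3)r, so together (2/3 + 1)r = (5/3)r = 1/26.
Thus r = 3/130 per minute.
Script 2 alone: 130/3 minutes; script 1 alone: 65 minutes.

65 minutes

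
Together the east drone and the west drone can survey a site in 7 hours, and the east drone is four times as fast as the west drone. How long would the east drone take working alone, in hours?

35/4 hours

Let the west drone's rate be r; then the east drone's rate is 4r, so together (4 + 1)r = 5r = 1/7.
Thus r = 1/35 per hour.
The west drone alone: 35 hours; the east drone alone: 35/4 hours.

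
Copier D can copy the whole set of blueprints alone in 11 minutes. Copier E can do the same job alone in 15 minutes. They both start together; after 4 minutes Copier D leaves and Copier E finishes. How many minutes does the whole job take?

105/11 minutes

In the first 4 minutes the combined rate is 26/165, so 104/165 of the job is done, leaving 61/165.
After Copier D leaves the rate is 1/15 per minute; the remaining 61/165 takes 61/11 minutes.
Total = 4 + 61/11 = 105/11 minutes.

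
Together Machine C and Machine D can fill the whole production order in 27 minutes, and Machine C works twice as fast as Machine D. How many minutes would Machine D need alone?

Let Machine D's rate be r; then Machine C's rate is 2r, so together (2 + 1)r = 3r = 1/27.
Thus r = 1/81 per minute.
Machine D alone: 81 minutes; Machine C alone: 81/2 minutes.

81 minutes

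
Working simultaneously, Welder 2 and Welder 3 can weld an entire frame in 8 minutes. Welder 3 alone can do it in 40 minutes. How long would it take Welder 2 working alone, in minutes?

10 minutes

Combined rate is 1/8 per minute.
Known contribution: 1/40 per minute.
So Welder 2's rate is 1/8 − 1/40 = 1/10, meaning 10 minutes alone.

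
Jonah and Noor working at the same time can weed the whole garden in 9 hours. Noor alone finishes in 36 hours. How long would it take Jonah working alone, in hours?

12 hours

Combined rate is 1/9 per hour.
Known contribution: 1/36 per hour.
So Jonah's rate is 1/9 − 1/36 = 1/12, meaning 12 hours alone.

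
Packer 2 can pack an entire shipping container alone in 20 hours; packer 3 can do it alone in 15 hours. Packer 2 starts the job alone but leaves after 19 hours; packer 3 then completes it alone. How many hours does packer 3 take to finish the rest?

In 19 hours packer 2 does 19/20 of the job, leaving 1/20.
Packer 3 works at 1/15 per hour, so finishing takes 1/20 ÷ 1/15 = 3/4 hours.

3/4 hours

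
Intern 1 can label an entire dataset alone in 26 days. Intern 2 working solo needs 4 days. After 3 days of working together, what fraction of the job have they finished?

Combined rate: 1/26 + 1/4 = (2 + 13)/52 = 15/52 per day.
In 3 days they complete 3·15/52 = 45/52 of the job.

45/52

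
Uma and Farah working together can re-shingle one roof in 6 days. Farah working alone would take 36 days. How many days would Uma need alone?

36/5 days

Combined rate is 1/6 per day.
Known contribution: 1/36 per day.
So Uma's rate is 1/6 − 1/36 = 5/36, meaning 36/5 days alone.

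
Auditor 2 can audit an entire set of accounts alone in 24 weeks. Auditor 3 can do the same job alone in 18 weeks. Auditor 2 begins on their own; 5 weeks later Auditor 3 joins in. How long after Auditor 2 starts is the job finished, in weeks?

In the first 5 weeks Auditor 2 alone does 5/24 of the job, leaving 19/24.
Once everyone is working, combined rate: 1/24 + 1/18 = (3 + 4)/72 = 7/72 per week.
Remaining 19/24 at 7/72 per week takes 57/7 weeks.
Total from the start = 5 + 57/7 = 92/7 weeks.

92/7 weeks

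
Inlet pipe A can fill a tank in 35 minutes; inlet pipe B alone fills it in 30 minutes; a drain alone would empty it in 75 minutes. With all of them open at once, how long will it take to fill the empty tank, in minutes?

350/17 minutes

Net rate = 1/35 + 1/30 − 1/75 = (30 + 35 − 14)/1050 = 51/1050 = 17/350 per minute.
Filling time = 1 ÷ (17/350) = 350/17 minutes.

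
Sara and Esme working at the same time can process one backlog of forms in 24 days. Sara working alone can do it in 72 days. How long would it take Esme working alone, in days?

Combined rate is 1/24 per day.
Known contribution: 1/72 per day.
So Esme's rate is 1/24 − 1/72 = 1/36, meaning 36 days alone.

36 days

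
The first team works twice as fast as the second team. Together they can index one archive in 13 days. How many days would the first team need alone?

39/2 days

Let the second team's rate be r; then the first team's rate is 2r, so together (2 + 1)r = 3r = 1/13.
Thus r = 1/39 per day.
The second team alone: 39 days; the first team alone: 39/2 days.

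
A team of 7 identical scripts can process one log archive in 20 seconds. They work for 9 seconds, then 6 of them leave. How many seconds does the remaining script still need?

One script does 1/140 of the job per second.
After 9 seconds with 7 scripts, 9/20 is done (11/20 left).
With 1 script the rate is 1/140, so the rest takes 11/20 ÷ 1/140 = 77 seconds.

77 seconds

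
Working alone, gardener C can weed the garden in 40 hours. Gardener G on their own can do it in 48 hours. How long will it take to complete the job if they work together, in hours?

With two workers the combined time is the product over the sum: 40·48/(40+48) = 1920/88 = 240/11 hours.

240/11 hours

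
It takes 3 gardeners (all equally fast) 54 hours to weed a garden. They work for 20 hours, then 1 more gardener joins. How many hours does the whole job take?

One gardener does 1/162 of the job per hour.
After 20 hours with 3 gardeners, 10/27 is done (17/27 left).
With 4 gardeners the rate is 4/162 = 2/81, so the rest takes 17/27 ÷ 2/81 = 51/2 hours.
Total = 20 + 51/2 = 91/2 hours.

91/2 hours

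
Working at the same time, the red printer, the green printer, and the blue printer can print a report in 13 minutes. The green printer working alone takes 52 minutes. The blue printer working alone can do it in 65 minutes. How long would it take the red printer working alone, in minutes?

260/11 minutes

Combined rate is 1/13 per minute.
Known contribution: 1/52 + 1/65 = (5 + 4)/260 = 9/260 per minute.
So the red printer's rate is 1/13 − 9/260 = 11/260, meaning 260/11 minutes alone.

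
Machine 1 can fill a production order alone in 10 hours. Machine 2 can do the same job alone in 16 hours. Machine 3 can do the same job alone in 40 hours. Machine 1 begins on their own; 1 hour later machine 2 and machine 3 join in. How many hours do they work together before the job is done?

In the first 1 hour machine 1 alone does 1/10 of the job, leaving 9/10.
Once everyone is working, combined rate: 1/10 + 1/16 + 1/40 = (8 + 5 + 2)/80 = 15/80 = 3/16 per hour.
Remaining 9/10 at 3/16 per hour takes 24/5 hours.

24/5 hours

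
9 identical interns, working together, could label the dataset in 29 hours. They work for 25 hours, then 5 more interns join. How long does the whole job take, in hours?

193/7 hours

One intern does 1/261 of the job per hour.
After 25 hours with 9 interns, 25/29 is done (4/29 left).
With 14 interns the rate is 14/261, so the rest takes 4/29 ÷ 14/261 = 18/7 hours.
Total = 25 + 18/7 = 193/7 hours.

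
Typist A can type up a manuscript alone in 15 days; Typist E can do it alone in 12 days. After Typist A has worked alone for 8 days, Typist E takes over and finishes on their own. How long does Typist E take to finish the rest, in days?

In 8 days Typist A does 8/15 of the job, leaving 7/15.
Typist E works at 1/12 per day, so finishing takes 7/15 ÷ 1/12 = 28/5 days.

28/5 days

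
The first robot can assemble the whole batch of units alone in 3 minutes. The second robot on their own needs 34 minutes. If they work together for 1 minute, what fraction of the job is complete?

37/102

Combined rate: 1/3 + 1/34 = (34 + 3)/102 = 37/102 per minute.
In 1 minute they complete 1·37/102 = 37/102 of the job.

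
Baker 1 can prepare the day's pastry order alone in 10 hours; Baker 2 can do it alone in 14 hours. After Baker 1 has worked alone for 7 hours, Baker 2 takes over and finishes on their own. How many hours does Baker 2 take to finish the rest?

21/5 hours

In 7 hours Baker 1 does 7/10 of the job, leaving 3/10.
Baker 2 works at 1/14 per hour, so finishing takes 3/10 ÷ 1/14 = 21/5 hours.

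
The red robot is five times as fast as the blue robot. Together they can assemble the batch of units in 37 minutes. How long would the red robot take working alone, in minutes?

222/5 minutes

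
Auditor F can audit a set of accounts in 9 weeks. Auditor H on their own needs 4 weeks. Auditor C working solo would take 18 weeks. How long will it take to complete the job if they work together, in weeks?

12/5 weeks

Combined rate: 1/9 + 1/4 + 1/18 = (4 + 9 + 2)/36 = 15/36 = 5/12 per week.
Time = 1 ÷ (5/12) = 12/5 weeks.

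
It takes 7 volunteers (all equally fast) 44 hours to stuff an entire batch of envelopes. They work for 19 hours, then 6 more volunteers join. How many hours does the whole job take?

One volunteer does 1/308 of the job per hour.
After 19 hours with 7 volunteers, 19/44 is done (25/44 left).
With 13 volunteers the rate is 13/308, so the rest takes 25/44 ÷ 13/308 = 175/13 hours.
Total = 19 + 175/13 = 422/13 hours.

422/13 hours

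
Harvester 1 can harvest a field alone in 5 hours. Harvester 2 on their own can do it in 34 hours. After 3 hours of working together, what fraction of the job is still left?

Combined rate: 1/5 + 1/34 = (34 + 5)/170 = 39/170 per hour.
In 3 hours they complete 3·39/170 = 117/170 of the job.
So 53/170 remains.

53/170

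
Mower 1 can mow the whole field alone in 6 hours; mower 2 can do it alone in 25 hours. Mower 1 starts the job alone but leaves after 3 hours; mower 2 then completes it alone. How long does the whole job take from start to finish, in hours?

In 3 hours mower 1 does 3/6 = 1/2 of the job, leaving 1/2.
Mower 2 works at 1/25 per hour, so finishing takes 1/2 ÷ 1/25 = 25/2 hours.
Total time = 3 + 25/2 = 31/2 hours.

31/2 hours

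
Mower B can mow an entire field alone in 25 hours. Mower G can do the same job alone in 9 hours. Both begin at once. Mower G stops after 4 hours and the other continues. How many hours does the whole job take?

125/9 hours

In the first 4 hours the combined rate is 34/225, so 136/225 of the job is done, leaving 89/225.
After mower G leaves the rate is 1/25 per hour; the remaining 89/225 takes 89/9 hours.
Total = 4 + 89/9 = 125/9 hours.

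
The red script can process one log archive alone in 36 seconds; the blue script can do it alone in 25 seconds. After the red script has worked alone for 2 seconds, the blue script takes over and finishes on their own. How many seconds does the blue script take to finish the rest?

425/18 seconds

In 2 seconds the red script does 2/36 = 1/18 of the job, leaving 17/18.
The blue script works at 1/25 per second, so finishing takes 17/18 ÷ 1/25 = 425/18 seconds.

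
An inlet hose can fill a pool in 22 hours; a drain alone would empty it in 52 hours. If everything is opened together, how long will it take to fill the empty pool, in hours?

572/15 hours

Net rate = 1/22 − 1/52 = (26 − 11)/572 = 15/572 per hour.
Filling time = 1 ÷ (15/572) = 572/15 hours.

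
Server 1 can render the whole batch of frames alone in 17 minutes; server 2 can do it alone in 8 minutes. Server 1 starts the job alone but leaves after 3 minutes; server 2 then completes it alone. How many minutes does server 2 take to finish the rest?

112/17 minutes

In 3 minutes server 1 does 3/17 of the job, leaving 14/17.
Server 2 works at 1/8 per minute, so finishing takes 14/17 ÷ 1/8 = 112/17 minutes.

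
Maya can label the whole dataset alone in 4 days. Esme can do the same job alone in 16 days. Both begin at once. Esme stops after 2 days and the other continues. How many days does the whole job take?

7/2 days

In the first 2 days the combined rate is 5/16, so 5/8 of the job is done, leaving 3/8.
After Esme leaves the rate is 1/4 per day; the remaining 3/8 takes 3/2 days.
Total = 2 + 3/2 = 7/2 days.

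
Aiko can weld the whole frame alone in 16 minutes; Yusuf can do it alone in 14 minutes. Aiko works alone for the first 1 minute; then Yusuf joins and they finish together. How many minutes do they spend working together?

7 minutes

In 1 minute Aiko does 1/16 of the job, leaving 15/16.
Aiko and Yusuf together work at 15/112 per minute, so finishing takes 15/16 ÷ 15/112 = 7 minutes.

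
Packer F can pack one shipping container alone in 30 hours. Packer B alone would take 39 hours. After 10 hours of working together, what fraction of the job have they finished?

Combined rate: 1/30 + 1/39 = (13 + 10)/390 = 23/390 per hour.
In 10 hours they complete 10·23/390 = 23/39 of the job.

23/39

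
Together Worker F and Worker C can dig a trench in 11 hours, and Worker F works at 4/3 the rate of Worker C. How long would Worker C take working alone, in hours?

Let Worker C's rate be r; then Worker F's rate is (4/3)r, so together (4/3 + 1)r = (7/3)r = 1/11.
Thus r = 3/77 per hour.
Worker C alone: 77/3 hours; Worker F alone: 77/4 hours.

77/3 hours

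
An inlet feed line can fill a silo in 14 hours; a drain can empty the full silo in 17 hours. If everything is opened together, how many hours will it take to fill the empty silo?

238/3 hours

Net rate = 1/14 − 1/17 = (17 − 14)/238 = 3/238 per hour.
Filling time = 1 ÷ (3/238) = 238/3 hours.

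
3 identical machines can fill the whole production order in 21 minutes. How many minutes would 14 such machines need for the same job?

9/2 minutes

Total work is 3·21 = 63 machine-minutes.
With 14 machines: 63/14 = 9/2 minutes.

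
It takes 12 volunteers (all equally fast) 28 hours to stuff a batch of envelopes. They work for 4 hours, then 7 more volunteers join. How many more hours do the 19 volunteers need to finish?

288/19 hours

One volunteer does 1/336 of the job per hour.
After 4 hours with 12 volunteers, 1/7 is done (6/7 left).
With 19 volunteers the rate is 19/336, so the rest takes 6/7 ÷ 19/336 = 288/19 hours.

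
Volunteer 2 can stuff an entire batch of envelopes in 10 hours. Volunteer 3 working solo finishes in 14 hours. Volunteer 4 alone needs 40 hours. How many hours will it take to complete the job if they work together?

Combined rate: 1/10 + 1/14 + 1/40 = (28 + 20 + 7)/280 = 55/280 = 11/56 per hour.
Time = 1 ÷ (11/56) = 56/11 hours.

56/11 hours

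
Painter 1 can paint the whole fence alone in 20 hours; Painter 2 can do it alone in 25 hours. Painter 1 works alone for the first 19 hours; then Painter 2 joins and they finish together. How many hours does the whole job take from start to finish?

In 19 hours Painter 1 does 19/20 of the job, leaving 1/20.
Painter 1 and Painter 2 together work at 9/100 per hour, so finishing takes 1/20 ÷ 9/100 = 5/9 hours.
Total time = 19 + 5/9 = 176/9 hours.

176/9 hours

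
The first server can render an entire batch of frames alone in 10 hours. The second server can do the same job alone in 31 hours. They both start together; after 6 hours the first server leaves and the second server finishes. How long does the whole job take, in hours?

In the first 6 hours the combined rate is 41/310, so 123/155 of the job is done, leaving 32/155.
After the first server leaves the rate is 1/31 per hour; the remaining 32/155 takes 32/5 hours.
Total = 6 + 32/5 = 62/5 hours.

62/5 hours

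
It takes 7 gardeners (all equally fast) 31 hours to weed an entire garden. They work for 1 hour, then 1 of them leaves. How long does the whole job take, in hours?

36 hours

One gardener does 1/217 of the job per hour.
After 1 hour with 7 gardeners, 1/31 is done (30/31 left).
With 6 gardeners the rate is 6/217, so the rest takes 30/31 ÷ 6/217 = 35 hours.
Total = 1 + 35 = 36 hours.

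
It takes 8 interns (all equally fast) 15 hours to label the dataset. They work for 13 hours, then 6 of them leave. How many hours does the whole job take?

21 hours

One intern does 1/120 of the job per hour.
After 13 hours with 8 interns, 13/15 is done (2/15 left).
With 2 interns the rate is 2/120 = 1/60, so the rest takes 2/15 ÷ 1/60 = 8 hours.
Total = 13 + 8 = 21 hours.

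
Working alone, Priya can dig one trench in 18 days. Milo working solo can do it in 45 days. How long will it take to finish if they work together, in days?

Combined rate: 1/18 + 1/45 = (5 + 2)/90 = 7/90 per day.
Time = 1 ÷ (7/90) = 90/7 days.

90/7 days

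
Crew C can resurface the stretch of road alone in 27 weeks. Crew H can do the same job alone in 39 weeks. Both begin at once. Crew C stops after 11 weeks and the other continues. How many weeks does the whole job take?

208/9 weeks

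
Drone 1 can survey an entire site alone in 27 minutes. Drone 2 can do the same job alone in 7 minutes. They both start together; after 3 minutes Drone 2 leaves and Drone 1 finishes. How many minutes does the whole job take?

108/7 minutes

In the first 3 minutes the combined rate is 34/189, so 34/63 of the job is done, leaving 29/63.
After Drone 2 leaves the rate is 1/27 per minute; the remaining 29/63 takes 87/7 minutes.
Total = 3 + 87/7 = 108/7 minutes.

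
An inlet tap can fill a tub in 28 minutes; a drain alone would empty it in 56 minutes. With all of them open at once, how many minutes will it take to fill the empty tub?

56 minutes

Net rate = 1/28 − 1/56 = (2 − 1)/56 = 1/56 per minute.
Filling time = 1 ÷ (1/56) = 56 minutes.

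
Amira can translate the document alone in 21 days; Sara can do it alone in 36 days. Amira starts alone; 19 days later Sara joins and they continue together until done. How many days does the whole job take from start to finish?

In 19 days Amira does 19/21 of the job, leaving 2/21.
Amira and Sara together work at 19/252 per day, so finishing takes 2/21 ÷ 19/252 = 24/19 days.
Total time = 19 + 24/19 = 385/19 days.

385/19 days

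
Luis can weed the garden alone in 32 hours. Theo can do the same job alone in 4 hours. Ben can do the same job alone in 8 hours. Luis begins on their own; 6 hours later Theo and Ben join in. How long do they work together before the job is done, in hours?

2 hours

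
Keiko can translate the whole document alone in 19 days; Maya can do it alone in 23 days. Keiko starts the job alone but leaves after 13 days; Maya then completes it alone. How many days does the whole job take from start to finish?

385/19 days

In 13 days Keiko does 13/19 of the job, leaving 6/19.
Maya works at 1/23 per day, so finishing takes 6/19 ÷ 1/23 = 138/19 days.
Total time = 13 + 138/19 = 385/19 days.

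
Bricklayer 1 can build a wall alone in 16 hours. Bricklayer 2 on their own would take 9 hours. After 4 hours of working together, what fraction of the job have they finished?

25/36

Combined rate: 1/16 + 1/9 = (9 + 16)/144 = 25/144 per hour.
In 4 hours they complete 4·25/144 = 25/36 of the job.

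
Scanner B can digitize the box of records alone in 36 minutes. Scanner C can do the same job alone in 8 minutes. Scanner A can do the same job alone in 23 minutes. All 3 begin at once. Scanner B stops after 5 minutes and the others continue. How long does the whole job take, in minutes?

In the first 5 minutes the combined rate is 325/1656, so 1625/1656 of the job is done, leaving 31/1656.
After scanner B leaves the rate is 31/184 per minute; the remaining 31/1656 takes 1/9 minutes.
Total = 5 + 1/9 = 46/9 minutes.

46/9 minutes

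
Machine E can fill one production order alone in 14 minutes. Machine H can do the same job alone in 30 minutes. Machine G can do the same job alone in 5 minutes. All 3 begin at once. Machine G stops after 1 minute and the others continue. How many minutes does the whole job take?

In the first 1 minute the combined rate is 32/105, so 32/105 of the job is done, leaving 73/105.
After Machine G leaves the rate is 11/105 per minute; the remaining 73/105 takes 73/11 minutes.
Total = 1 + 73/11 = 84/11 minutes.

84/11 minutes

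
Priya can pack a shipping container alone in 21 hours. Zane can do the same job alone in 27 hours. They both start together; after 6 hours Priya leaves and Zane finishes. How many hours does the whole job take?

135/7 hours

In the first 6 hours the combined rate is 16/189, so 32/63 of the job is done, leaving 31/63.
After Priya leaves the rate is 1/27 per hour; the remaining 31/63 takes 93/7 hours.
Total = 6 + 93/7 = 135/7 hours.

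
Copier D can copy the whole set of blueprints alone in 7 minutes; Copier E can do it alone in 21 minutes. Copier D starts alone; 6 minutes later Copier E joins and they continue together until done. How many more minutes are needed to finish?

In 6 minutes Copier D does 6/7 of the job, leaving 1/7.
Copier D and Copier E together work at 4/21 per minute, so finishing takes 1/7 ÷ 4/21 = 3/4 minutes.

3/4 minutes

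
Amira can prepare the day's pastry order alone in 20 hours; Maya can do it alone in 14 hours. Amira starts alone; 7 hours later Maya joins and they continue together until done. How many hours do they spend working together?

91/17 hours

In 7 hours Amira does 7/20 of the job, leaving 13/20.
Amira and Maya together work at 17/140 per hour, so finishing takes 13/20 ÷ 17/140 = 91/17 hours.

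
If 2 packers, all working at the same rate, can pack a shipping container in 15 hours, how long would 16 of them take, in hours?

Total work is 2·15 = 30 packer-hours.
With 16 packers: 30/16 = 15/8 hours.

15/8 hours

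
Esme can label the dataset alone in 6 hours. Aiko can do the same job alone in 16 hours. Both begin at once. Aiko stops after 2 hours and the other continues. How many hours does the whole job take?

21/4 hours

In the first 2 hours the combined rate is 11/48, so 11/24 of the job is done, leaving 13/24.
After Aiko leaves the rate is 1/6 per hour; the remaining 13/24 takes 13/4 hours.
Total = 2 + 13/4 = 21/4 hours.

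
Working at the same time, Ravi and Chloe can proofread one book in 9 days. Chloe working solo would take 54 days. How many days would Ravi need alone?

54/5 days

Combined rate is 1/9 per day.
Known contribution: 1/54 per day.
So Ravi's rate is 1/9 − 1/54 = 5/54, meaning 54/5 days alone.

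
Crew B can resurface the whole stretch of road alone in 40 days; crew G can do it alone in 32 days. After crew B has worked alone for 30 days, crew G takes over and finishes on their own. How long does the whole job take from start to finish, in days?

38 days

In 30 days crew B does 30/40 = 3/4 of the job, leaving 1/4.
Crew G works at 1/32 per day, so finishing takes 1/4 ÷ 1/32 = 8 days.
Total time = 30 + 8 = 38 days.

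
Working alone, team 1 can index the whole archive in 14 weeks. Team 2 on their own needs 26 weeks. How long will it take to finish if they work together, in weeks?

91/10 weeks

Combined rate: 1/14 + 1/26 = (13 + 7)/182 = 20/182 = 10/91 per week.
Time = 1 ÷ (10/91) = 91/10 weeks.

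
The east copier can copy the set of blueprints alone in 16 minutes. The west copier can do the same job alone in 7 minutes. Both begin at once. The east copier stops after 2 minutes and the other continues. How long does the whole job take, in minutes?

49/8 minutes

In the first 2 minutes the combined rate is 23/112, so 23/56 of the job is done, leaving 33/56.
After the east copier leaves the rate is 1/7 per minute; the remaining 33/56 takes 33/8 minutes.
Total = 2 + 33/8 = 49/8 minutes.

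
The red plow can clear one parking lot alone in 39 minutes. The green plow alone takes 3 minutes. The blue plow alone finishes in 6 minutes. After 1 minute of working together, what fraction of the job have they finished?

41/78

Combined rate: 1/39 + 1/3 + 1/6 = (2 + 26 + 13)/78 = 41/78 per minute.
In 1 minute they complete 1·41/78 = 41/78 of the job.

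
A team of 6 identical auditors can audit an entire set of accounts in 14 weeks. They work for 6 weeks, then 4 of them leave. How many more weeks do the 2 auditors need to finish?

One auditor does 1/84 of the job per week.
After 6 weeks with 6 auditors, 3/7 is done (4/7 left).
With 2 auditors the rate is 2/84 = 1/42, so the rest takes 4/7 ÷ 1/42 = 24 weeks.

24 weeks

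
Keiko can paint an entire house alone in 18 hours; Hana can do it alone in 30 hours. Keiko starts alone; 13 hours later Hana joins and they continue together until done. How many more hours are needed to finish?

25/8 hours

In 13 hours Keiko does 13/18 of the job, leaving 5/18.
Keiko and Hana together work at 4/45 per hour, so finishing takes 5/18 ÷ 4/45 = 25/8 hours.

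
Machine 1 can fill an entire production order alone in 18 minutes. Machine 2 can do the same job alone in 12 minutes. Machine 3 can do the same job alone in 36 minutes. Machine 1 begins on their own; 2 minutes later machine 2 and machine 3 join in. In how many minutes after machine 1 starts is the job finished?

In the first 2 minutes machine 1 alone does 2/18 = 1/9 of the job, leaving 8/9.
Once everyone is working, combined rate: 1/18 + 1/12 + 1/36 = (2 + 3 + 1)/36 = 6/36 = 1/6 per minute.
Remaining 8/9 at 1/6 per minute takes 16/3 minutes.
Total from the start = 2 + 16/3 = 22/3 minutes.

22/3 minutes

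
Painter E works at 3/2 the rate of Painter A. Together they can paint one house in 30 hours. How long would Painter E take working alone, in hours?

50 hours

Let Painter A's rate be r; then Painter E's rate is (3/2)r, so together (3/2 + 1)r = (5/2)r = 1/30.
Thus r = 1/75 per hour.
Painter A alone: 75 hours; Painter E alone: 50 hours.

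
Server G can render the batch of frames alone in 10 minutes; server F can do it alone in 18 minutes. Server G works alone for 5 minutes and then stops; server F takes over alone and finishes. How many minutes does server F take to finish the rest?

In 5 minutes server G does 5/10 = 1/2 of the job, leaving 1/2.
Server F works at 1/18 per minute, so finishing takes 1/2 ÷ 1/18 = 9 minutes.

9 minutes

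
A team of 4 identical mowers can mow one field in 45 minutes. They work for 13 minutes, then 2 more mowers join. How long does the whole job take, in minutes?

103/3 minutes

One mower does 1/180 of the job per minute.
After 13 minutes with 4 mowers, 13/45 is done (32/45 left).
With 6 mowers the rate is 6/180 = 1/30, so the rest takes 32/45 ÷ 1/30 = 64/3 minutes.
Total = 13 + 64/3 = 103/3 minutes.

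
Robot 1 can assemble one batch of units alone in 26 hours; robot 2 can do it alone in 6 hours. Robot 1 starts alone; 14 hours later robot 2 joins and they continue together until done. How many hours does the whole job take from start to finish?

In 14 hours robot 1 does 14/26 = 7/13 of the job, leaving 6/13.
Robot 1 and robot 2 together work at 8/39 per hour, so finishing takes 6/13 ÷ 8/39 = 9/4 hours.
Total time = 14 + 9/4 = 65/4 hours.

65/4 hours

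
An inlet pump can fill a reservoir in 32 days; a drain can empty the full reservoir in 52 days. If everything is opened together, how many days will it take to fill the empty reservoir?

Net rate = 1/32 − 1/52 = (13 − 8)/416 = 5/416 per day.
Filling time = 1 ÷ (5/416) = 416/5 days.

416/5 days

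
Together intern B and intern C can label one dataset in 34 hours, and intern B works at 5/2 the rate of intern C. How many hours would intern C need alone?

119 hours

Let intern C's rate be r; then intern B's rate is (5/2)r, so together (5/2 + 1)r = (7/2)r = 1/34.
Thus r = 1/119 per hour.
Intern C alone: 119 hours; intern B alone: 238/5 hours.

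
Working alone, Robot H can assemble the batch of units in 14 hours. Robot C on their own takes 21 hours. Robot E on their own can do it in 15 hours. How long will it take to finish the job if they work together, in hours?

Combined rate: 1/14 + 1/21 + 1/15 = (15 + 10 + 14)/210 = 39/210 = 13/70 per hour.
Time = 1 ÷ (13/70) = 70/13 hours.

70/13 hours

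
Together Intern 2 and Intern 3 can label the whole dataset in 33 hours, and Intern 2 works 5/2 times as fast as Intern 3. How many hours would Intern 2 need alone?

231/5 hours

Let Intern 3's rate be r; then Intern 2's rate is (5/2)r, so together (5/2 + 1)r = (7/2)r = 1/33.
Thus r = 2/231 per hour.
Intern 3 alone: 231/2 hours; Intern 2 alone: 231/5 hours.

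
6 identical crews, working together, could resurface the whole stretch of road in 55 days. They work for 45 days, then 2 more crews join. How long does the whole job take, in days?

105/2 days

One crew does 1/330 of the job per day.
After 45 days with 6 crews, 9/11 is done (2/11 left).
With 8 crews the rate is 8/330 = 4/165, so the rest takes 2/11 ÷ 4/165 = 15/2 days.
Total = 45 + 15/2 = 105/2 days.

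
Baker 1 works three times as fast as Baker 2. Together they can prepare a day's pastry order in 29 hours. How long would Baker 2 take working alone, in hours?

Let Baker 2's rate be r; then Baker 1's rate is 3r, so together (3 + 1)r = 4r = 1/29.
Thus r = 1/116 per hour.
Baker 2 alone: 116 hours; Baker 1 alone: 116/3 hours.

116 hours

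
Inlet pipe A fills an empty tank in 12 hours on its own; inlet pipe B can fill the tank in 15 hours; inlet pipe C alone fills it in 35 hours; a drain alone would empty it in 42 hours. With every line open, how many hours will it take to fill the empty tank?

Net rate = 1/12 + 1/15 + 1/35 − 1/42 = (35 + 28 + 12 − 10)/420 = 65/420 = 13/84 per hour.
Filling time = 1 ÷ (13/84) = 84/13 hours.

84/13 hours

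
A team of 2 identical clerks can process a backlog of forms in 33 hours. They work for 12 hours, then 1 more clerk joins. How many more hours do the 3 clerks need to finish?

One clerk does 1/66 of the job per hour.
After 12 hours with 2 clerks, 4/11 is done (7/11 left).
With 3 clerks the rate is 3/66 = 1/22, so the rest takes 7/11 ÷ 1/22 = 14 hours.

14 hours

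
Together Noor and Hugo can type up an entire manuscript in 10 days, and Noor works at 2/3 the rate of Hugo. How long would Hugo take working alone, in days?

Let Hugo's rate be r; then Noor's rate is (2/3)r, so together (2/3 + 1)r = (5/3)r = 1/10.
Thus r = 3/50 per day.
Hugo alone: 50/3 days; Noor alone: 25 days.

50/3 days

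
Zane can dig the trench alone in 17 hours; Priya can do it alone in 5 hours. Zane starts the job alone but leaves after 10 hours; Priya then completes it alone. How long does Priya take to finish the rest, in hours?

In 10 hours Zane does 10/17 of the job, leaving 7/17.
Priya works at 1/5 per hour, so finishing takes 7/17 ÷ 1/5 = 35/17 hours.

35/17 hours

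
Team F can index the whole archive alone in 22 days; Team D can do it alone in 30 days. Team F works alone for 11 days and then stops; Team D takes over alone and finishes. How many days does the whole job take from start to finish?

In 11 days Team F does 11/22 = 1/2 of the job, leaving 1/2.
Team D works at 1/30 per day, so finishing takes 1/2 ÷ 1/30 = 15 days.
Total time = 11 + 15 = 26 days.

26 days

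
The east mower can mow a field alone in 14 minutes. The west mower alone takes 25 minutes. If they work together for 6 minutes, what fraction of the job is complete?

117/175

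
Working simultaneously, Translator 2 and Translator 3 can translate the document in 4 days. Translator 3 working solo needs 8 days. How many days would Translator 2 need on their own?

8 days

Combined rate is 1/4 per day.
Known contribution: 1/8 per day.
So Translator 2's rate is 1/4 − 1/8 = 1/8, meaning 8 days alone.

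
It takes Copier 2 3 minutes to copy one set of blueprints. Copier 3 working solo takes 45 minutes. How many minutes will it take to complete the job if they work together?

45/16 minutes

With two workers the combined time is the product over the sum: 3·45/(3+45) = 135/48 = 45/16 minutes.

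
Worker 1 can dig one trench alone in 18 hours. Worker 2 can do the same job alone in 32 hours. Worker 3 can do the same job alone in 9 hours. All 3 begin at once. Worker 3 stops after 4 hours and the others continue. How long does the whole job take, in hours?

32/5 hours

In the first 4 hours the combined rate is 19/96, so 19/24 of the job is done, leaving 5/24.
After Worker 3 leaves the rate is 25/288 per hour; the remaining 5/24 takes 12/5 hours.
Total = 4 + 12/5 = 32/5 hours.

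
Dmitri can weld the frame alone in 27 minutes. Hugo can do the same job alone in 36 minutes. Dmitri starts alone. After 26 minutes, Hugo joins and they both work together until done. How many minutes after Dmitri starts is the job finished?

186/7 minutes

In the first 26 minutes Dmitri alone does 26/27 of the job, leaving 1/27.
Once everyone is working, combined rate: 1/27 + 1/36 = (4 + 3)/108 = 7/108 per minute.
Remaining 1/27 at 7/108 per minute takes 4/7 minutes.
Total from the start = 26 + 4/7 = 186/7 minutes.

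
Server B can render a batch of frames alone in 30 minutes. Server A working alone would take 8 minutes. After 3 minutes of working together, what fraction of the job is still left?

21/40

Combined rate: 1/30 + 1/8 = (4 + 15)/120 = 19/120 per minute.
In 3 minutes they complete 3·19/120 = 19/40 of the job.
So 21/40 remains.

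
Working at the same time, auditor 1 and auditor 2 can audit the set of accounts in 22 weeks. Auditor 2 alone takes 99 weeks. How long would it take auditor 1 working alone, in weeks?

Combined rate is 1/22 per week.
Known contribution: 1/99 per week.
So auditor 1's rate is 1/22 − 1/99 = 7/198, meaning 198/7 weeks alone.

198/7 weeks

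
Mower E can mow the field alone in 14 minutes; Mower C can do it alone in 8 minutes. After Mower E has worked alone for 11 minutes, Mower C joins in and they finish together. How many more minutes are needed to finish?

12/11 minutes

In 11 minutes Mower E does 11/14 of the job, leaving 3/14.
Mower E and Mower C together work at 11/56 per minute, so finishing takes 3/14 ÷ 11/56 = 12/11 minutes.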